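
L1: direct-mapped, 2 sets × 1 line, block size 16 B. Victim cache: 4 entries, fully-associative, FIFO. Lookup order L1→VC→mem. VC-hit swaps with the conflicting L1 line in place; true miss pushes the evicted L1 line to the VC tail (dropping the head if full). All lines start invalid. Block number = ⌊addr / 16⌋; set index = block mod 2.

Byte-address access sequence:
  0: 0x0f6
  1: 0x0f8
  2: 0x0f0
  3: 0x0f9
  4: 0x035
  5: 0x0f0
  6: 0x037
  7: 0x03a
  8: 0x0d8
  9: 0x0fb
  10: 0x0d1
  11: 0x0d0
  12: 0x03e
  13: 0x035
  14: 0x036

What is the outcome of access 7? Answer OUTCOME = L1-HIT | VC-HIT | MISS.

OUTCOME = L1-HIT

  [0] addr=0xf6 blk=15 s=1: MISS | VC []
  [1] addr=0xf8 blk=15 s=1: L1-HIT | VC []
  [2] addr=0xf0 blk=15 s=1: L1-HIT | VC []
  [3] addr=0xf9 blk=15 s=1: L1-HIT | VC []
  [4] addr=0x35 blk=3 s=1: MISS | VC [15]
  [5] addr=0xf0 blk=15 s=1: VC-HIT | VC [3]
  [6] addr=0x37 blk=3 s=1: VC-HIT | VC [15]
  [7] addr=0x3a blk=3 s=1: L1-HIT | VC [15]
  [8] addr=0xd8 blk=13 s=1: MISS | VC [15, 3]
  [9] addr=0xfb blk=15 s=1: VC-HIT | VC [13, 3]
  [10] addr=0xd1 blk=13 s=1: VC-HIT | VC [15, 3]
  [11] addr=0xd0 blk=13 s=1: L1-HIT | VC [15, 3]
  [12] addr=0x3e blk=3 s=1: VC-HIT | VC [15, 13]
  [13] addr=0x35 blk=3 s=1: L1-HIT | VC [15, 13]
  [14] addr=0x36 blk=3 s=1: L1-HIT | VC [15, 13]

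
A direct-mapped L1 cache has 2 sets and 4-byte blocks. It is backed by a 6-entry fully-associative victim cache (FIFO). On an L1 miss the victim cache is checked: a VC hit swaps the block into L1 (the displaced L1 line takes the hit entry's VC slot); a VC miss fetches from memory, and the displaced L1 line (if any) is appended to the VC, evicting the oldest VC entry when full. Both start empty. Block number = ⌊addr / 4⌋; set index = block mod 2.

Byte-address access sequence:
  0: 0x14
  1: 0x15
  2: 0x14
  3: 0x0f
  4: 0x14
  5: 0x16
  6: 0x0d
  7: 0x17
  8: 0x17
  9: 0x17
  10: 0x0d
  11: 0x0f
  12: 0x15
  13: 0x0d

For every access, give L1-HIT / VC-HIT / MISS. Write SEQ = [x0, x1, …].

0: 0x14 (blk 5, set 1) → MISS  vc=[]
1: 0x15 (blk 5, set 1) → L1-HIT  vc=[]
2: 0x14 (blk 5, set 1) → L1-HIT  vc=[]
3: 0xf (blk 3, set 1) → MISS  vc=[5]
4: 0x14 (blk 5, set 1) → VC-HIT  vc=[3]
5: 0x16 (blk 5, set 1) → L1-HIT  vc=[3]
6: 0xd (blk 3, set 1) → VC-HIT  vc=[5]
7: 0x17 (blk 5, set 1) → VC-HIT  vc=[3]
8: 0x17 (blk 5, set 1) → L1-HIT  vc=[3]
9: 0x17 (blk 5, set 1) → L1-HIT  vc=[3]
10: 0xd (blk 3, set 1) → VC-HIT  vc=[5]
11: 0xf (blk 3, set 1) → L1-HIT  vc=[5]
12: 0x15 (blk 5, set 1) → VC-HIT  vc=[3]
13: 0xd (blk 3, set 1) → VC-HIT  vc=[5]

SEQ = [MISS, L1-HIT, L1-HIT, MISS, VC-HIT, L1-HIT, VC-HIT, VC-HIT, L1-HIT, L1-HIT, VC-HIT, L1-HIT, VC-HIT, VC-HIT]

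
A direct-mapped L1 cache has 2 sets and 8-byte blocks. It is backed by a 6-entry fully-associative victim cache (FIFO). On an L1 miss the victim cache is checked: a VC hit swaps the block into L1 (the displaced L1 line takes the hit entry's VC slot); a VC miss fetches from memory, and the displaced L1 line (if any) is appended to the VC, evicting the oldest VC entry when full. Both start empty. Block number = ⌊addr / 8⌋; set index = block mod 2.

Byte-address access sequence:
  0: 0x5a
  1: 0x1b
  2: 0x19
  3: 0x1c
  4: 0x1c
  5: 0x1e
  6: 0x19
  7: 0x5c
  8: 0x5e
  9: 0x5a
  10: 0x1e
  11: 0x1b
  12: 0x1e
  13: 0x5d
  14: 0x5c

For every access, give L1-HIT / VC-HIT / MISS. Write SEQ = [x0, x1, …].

SEQ = [MISS, MISS, L1-HIT, L1-HIT, L1-HIT, L1-HIT, L1-HIT, VC-HIT, L1-HIT, L1-HIT, VC-HIT, L1-HIT, L1-HIT, VC-HIT, L1-HIT]

#0 0x5a→b11/s1 MISS; vc=[]
#1 0x1b→b3/s1 MISS; vc=[11]
#2 0x19→b3/s1 L1-HIT; vc=[11]
#3 0x1c→b3/s1 L1-HIT; vc=[11]
#4 0x1c→b3/s1 L1-HIT; vc=[11]
#5 0x1e→b3/s1 L1-HIT; vc=[11]
#6 0x19→b3/s1 L1-HIT; vc=[11]
#7 0x5c→b11/s1 VC-HIT; vc=[3]
#8 0x5e→b11/s1 L1-HIT; vc=[3]
#9 0x5a→b11/s1 L1-HIT; vc=[3]
#10 0x1e→b3/s1 VC-HIT; vc=[11]
#11 0x1b→b3/s1 L1-HIT; vc=[11]
#12 0x1e→b3/s1 L1-HIT; vc=[11]
#13 0x5d→b11/s1 VC-HIT; vc=[3]
#14 0x5c→b11/s1 L1-HIT; vc=[3]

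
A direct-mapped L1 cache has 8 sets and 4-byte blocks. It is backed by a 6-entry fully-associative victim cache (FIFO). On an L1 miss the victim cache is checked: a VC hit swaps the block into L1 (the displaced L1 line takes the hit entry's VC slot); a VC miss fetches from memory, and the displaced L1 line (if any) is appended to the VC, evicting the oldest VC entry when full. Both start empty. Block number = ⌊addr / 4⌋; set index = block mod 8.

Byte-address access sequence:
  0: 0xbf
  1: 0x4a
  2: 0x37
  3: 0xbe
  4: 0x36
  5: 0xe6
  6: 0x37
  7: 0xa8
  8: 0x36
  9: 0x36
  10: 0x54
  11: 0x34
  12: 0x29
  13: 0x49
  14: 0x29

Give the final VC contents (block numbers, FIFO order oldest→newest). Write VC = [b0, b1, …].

0: 0xbf (blk 47, set 7) → MISS  vc=[]
1: 0x4a (blk 18, set 2) → MISS  vc=[]
2: 0x37 (blk 13, set 5) → MISS  vc=[]
3: 0xbe (blk 47, set 7) → L1-HIT  vc=[]
4: 0x36 (blk 13, set 5) → L1-HIT  vc=[]
5: 0xe6 (blk 57, set 1) → MISS  vc=[]
6: 0x37 (blk 13, set 5) → L1-HIT  vc=[]
7: 0xa8 (blk 42, set 2) → MISS  vc=[18]
8: 0x36 (blk 13, set 5) → L1-HIT  vc=[18]
9: 0x36 (blk 13, set 5) → L1-HIT  vc=[18]
10: 0x54 (blk 21, set 5) → MISS  vc=[18, 13]
11: 0x34 (blk 13, set 5) → VC-HIT  vc=[18, 21]
12: 0x29 (blk 10, set 2) → MISS  vc=[18, 21, 42]
13: 0x49 (blk 18, set 2) → VC-HIT  vc=[10, 21, 42]
14: 0x29 (blk 10, set 2) → VC-HIT  vc=[18, 21, 42]

VC = [18, 21, 42]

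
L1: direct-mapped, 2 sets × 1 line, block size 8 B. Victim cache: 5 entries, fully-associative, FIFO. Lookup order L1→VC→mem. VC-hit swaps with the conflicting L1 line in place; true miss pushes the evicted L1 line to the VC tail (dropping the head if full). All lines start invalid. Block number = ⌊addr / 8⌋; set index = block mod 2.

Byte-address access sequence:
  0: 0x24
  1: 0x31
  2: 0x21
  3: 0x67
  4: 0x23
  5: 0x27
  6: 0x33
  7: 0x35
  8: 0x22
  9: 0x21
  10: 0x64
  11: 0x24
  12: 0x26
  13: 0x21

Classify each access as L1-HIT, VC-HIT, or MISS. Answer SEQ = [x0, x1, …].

SEQ = [MISS, MISS, VC-HIT, MISS, VC-HIT, L1-HIT, VC-HIT, L1-HIT, VC-HIT, L1-HIT, VC-HIT, VC-HIT, L1-HIT, L1-HIT]

  [0] addr=0x24 blk=4 s=0: MISS | VC []
  [1] addr=0x31 blk=6 s=0: MISS | VC [4]
  [2] addr=0x21 blk=4 s=0: VC-HIT | VC [6]
  [3] addr=0x67 blk=12 s=0: MISS | VC [6, 4]
  [4] addr=0x23 blk=4 s=0: VC-HIT | VC [6, 12]
  [5] addr=0x27 blk=4 s=0: L1-HIT | VC [6, 12]
  [6] addr=0x33 blk=6 s=0: VC-HIT | VC [4, 12]
  [7] addr=0x35 blk=6 s=0: L1-HIT | VC [4, 12]
  [8] addr=0x22 blk=4 s=0: VC-HIT | VC [6, 12]
  [9] addr=0x21 blk=4 s=0: L1-HIT | VC [6, 12]
  [10] addr=0x64 blk=12 s=0: VC-HIT | VC [6, 4]
  [11] addr=0x24 blk=4 s=0: VC-HIT | VC [6, 12]
  [12] addr=0x26 blk=4 s=0: L1-HIT | VC [6, 12]
  [13] addr=0x21 blk=4 s=0: L1-HIT | VC [6, 12]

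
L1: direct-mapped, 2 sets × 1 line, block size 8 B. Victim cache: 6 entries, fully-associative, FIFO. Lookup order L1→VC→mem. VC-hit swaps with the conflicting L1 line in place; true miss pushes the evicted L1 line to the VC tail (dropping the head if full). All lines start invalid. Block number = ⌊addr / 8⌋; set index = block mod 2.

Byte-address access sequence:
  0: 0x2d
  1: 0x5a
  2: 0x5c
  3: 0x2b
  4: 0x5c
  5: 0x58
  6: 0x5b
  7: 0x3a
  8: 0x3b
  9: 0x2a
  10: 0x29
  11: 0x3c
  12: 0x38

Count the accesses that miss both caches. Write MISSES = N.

  [0] addr=0x2d blk=5 s=1: MISS | VC []
  [1] addr=0x5a blk=11 s=1: MISS | VC [5]
  [2] addr=0x5c blk=11 s=1: L1-HIT | VC [5]
  [3] addr=0x2b blk=5 s=1: VC-HIT | VC [11]
  [4] addr=0x5c blk=11 s=1: VC-HIT | VC [5]
  [5] addr=0x58 blk=11 s=1: L1-HIT | VC [5]
  [6] addr=0x5b blk=11 s=1: L1-HIT | VC [5]
  [7] addr=0x3a blk=7 s=1: MISS | VC [5, 11]
  [8] addr=0x3b blk=7 s=1: L1-HIT | VC [5, 11]
  [9] addr=0x2a blk=5 s=1: VC-HIT | VC [7, 11]
  [10] addr=0x29 blk=5 s=1: L1-HIT | VC [7, 11]
  [11] addr=0x3c blk=7 s=1: VC-HIT | VC [5, 11]
  [12] addr=0x38 blk=7 s=1: L1-HIT | VC [5, 11]

MISSES = 3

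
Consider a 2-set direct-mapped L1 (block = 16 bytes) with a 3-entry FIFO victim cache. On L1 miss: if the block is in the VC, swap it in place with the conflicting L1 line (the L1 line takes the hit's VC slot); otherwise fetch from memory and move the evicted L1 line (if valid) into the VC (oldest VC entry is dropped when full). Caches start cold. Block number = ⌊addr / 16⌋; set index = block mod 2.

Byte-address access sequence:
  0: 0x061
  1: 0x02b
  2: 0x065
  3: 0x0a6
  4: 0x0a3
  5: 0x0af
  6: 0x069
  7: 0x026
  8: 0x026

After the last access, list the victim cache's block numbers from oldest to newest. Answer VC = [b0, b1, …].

#0 0x61→b6/s0 MISS; vc=[]
#1 0x2b→b2/s0 MISS; vc=[6]
#2 0x65→b6/s0 VC-HIT; vc=[2]
#3 0xa6→b10/s0 MISS; vc=[2,6]
#4 0xa3→b10/s0 L1-HIT; vc=[2,6]
#5 0xaf→b10/s0 L1-HIT; vc=[2,6]
#6 0x69→b6/s0 VC-HIT; vc=[2,10]
#7 0x26→b2/s0 VC-HIT; vc=[6,10]
#8 0x26→b2/s0 L1-HIT; vc=[6,10]

VC = [6, 10]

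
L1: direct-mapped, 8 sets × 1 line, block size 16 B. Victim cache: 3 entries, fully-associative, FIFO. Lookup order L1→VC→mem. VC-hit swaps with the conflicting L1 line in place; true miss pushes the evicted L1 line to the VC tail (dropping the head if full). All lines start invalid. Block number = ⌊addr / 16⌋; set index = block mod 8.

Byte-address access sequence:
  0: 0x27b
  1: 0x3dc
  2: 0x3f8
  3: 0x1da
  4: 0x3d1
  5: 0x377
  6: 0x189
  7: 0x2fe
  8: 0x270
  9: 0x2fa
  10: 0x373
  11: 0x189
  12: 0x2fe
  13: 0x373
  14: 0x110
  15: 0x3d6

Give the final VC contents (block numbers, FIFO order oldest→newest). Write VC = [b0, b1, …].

VC = [63, 47, 39]

0: 0x27b (blk 39, set 7) → MISS  vc=[]
1: 0x3dc (blk 61, set 5) → MISS  vc=[]
2: 0x3f8 (blk 63, set 7) → MISS  vc=[39]
3: 0x1da (blk 29, set 5) → MISS  vc=[39, 61]
4: 0x3d1 (blk 61, set 5) → VC-HIT  vc=[39, 29]
5: 0x377 (blk 55, set 7) → MISS  vc=[39, 29, 63]
6: 0x189 (blk 24, set 0) → MISS  vc=[39, 29, 63]
7: 0x2fe (blk 47, set 7) → MISS  vc=[29, 63, 55]
8: 0x270 (blk 39, set 7) → MISS  vc=[63, 55, 47]
9: 0x2fa (blk 47, set 7) → VC-HIT  vc=[63, 55, 39]
10: 0x373 (blk 55, set 7) → VC-HIT  vc=[63, 47, 39]
11: 0x189 (blk 24, set 0) → L1-HIT  vc=[63, 47, 39]
12: 0x2fe (blk 47, set 7) → VC-HIT  vc=[63, 55, 39]
13: 0x373 (blk 55, set 7) → VC-HIT  vc=[63, 47, 39]
14: 0x110 (blk 17, set 1) → MISS  vc=[63, 47, 39]
15: 0x3d6 (blk 61, set 5) → L1-HIT  vc=[63, 47, 39]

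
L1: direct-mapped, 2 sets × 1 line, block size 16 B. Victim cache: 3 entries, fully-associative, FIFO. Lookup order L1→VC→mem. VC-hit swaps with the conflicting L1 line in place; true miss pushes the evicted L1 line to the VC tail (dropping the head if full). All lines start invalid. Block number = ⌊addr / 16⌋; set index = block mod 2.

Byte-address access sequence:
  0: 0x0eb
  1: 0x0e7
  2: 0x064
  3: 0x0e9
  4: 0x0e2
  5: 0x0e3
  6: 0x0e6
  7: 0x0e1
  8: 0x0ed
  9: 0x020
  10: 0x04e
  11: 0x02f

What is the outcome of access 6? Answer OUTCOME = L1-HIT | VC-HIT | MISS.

0: 0xeb (blk 14, set 0) → MISS  vc=[]
1: 0xe7 (blk 14, set 0) → L1-HIT  vc=[]
2: 0x64 (blk 6, set 0) → MISS  vc=[14]
3: 0xe9 (blk 14, set 0) → VC-HIT  vc=[6]
4: 0xe2 (blk 14, set 0) → L1-HIT  vc=[6]
5: 0xe3 (blk 14, set 0) → L1-HIT  vc=[6]
6: 0xe6 (blk 14, set 0) → L1-HIT  vc=[6]
7: 0xe1 (blk 14, set 0) → L1-HIT  vc=[6]
8: 0xed (blk 14, set 0) → L1-HIT  vc=[6]
9: 0x20 (blk 2, set 0) → MISS  vc=[6, 14]
10: 0x4e (blk 4, set 0) → MISS  vc=[6, 14, 2]
11: 0x2f (blk 2, set 0) → VC-HIT  vc=[6, 14, 4]

OUTCOME = L1-HIT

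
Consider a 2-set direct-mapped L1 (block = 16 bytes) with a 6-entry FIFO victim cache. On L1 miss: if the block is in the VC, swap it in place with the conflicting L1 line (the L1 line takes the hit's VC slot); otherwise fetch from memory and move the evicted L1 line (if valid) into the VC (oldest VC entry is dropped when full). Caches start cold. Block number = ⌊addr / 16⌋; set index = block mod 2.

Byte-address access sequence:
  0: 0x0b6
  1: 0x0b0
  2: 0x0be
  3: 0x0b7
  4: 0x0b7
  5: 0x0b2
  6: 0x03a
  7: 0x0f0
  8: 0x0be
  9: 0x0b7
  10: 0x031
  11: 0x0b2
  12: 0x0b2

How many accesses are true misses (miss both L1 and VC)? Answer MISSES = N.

0: 0xb6 (blk 11, set 1) → MISS  vc=[]
1: 0xb0 (blk 11, set 1) → L1-HIT  vc=[]
2: 0xbe (blk 11, set 1) → L1-HIT  vc=[]
3: 0xb7 (blk 11, set 1) → L1-HIT  vc=[]
4: 0xb7 (blk 11, set 1) → L1-HIT  vc=[]
5: 0xb2 (blk 11, set 1) → L1-HIT  vc=[]
6: 0x3a (blk 3, set 1) → MISS  vc=[11]
7: 0xf0 (blk 15, set 1) → MISS  vc=[11, 3]
8: 0xbe (blk 11, set 1) → VC-HIT  vc=[15, 3]
9: 0xb7 (blk 11, set 1) → L1-HIT  vc=[15, 3]
10: 0x31 (blk 3, set 1) → VC-HIT  vc=[15, 11]
11: 0xb2 (blk 11, set 1) → VC-HIT  vc=[15, 3]
12: 0xb2 (blk 11, set 1) → L1-HIT  vc=[15, 3]

MISSES = 3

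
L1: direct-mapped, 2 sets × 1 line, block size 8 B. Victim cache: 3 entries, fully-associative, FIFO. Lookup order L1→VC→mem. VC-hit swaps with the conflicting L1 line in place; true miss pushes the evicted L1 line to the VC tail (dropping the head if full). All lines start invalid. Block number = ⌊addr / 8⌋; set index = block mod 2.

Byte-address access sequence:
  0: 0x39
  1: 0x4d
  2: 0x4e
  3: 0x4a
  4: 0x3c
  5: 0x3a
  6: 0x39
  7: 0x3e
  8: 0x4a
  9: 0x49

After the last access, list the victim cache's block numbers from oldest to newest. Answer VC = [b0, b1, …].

VC = [7]

#0 0x39→b7/s1 MISS; vc=[]
#1 0x4d→b9/s1 MISS; vc=[7]
#2 0x4e→b9/s1 L1-HIT; vc=[7]
#3 0x4a→b9/s1 L1-HIT; vc=[7]
#4 0x3c→b7/s1 VC-HIT; vc=[9]
#5 0x3a→b7/s1 L1-HIT; vc=[9]
#6 0x39→b7/s1 L1-HIT; vc=[9]
#7 0x3e→b7/s1 L1-HIT; vc=[9]
#8 0x4a→b9/s1 VC-HIT; vc=[7]
#9 0x49→b9/s1 L1-HIT; vc=[7]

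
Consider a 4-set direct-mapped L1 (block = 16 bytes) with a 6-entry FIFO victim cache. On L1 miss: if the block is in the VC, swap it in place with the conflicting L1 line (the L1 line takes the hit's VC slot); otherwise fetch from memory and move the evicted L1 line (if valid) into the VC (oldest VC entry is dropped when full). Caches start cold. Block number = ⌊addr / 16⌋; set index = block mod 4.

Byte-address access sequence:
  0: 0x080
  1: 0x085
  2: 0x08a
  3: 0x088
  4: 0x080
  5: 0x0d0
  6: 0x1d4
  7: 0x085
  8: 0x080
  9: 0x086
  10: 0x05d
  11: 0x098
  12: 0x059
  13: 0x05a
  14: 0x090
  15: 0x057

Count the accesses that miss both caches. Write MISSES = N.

MISSES = 5

  [0] addr=0x80 blk=8 s=0: MISS | VC []
  [1] addr=0x85 blk=8 s=0: L1-HIT | VC []
  [2] addr=0x8a blk=8 s=0: L1-HIT | VC []
  [3] addr=0x88 blk=8 s=0: L1-HIT | VC []
  [4] addr=0x80 blk=8 s=0: L1-HIT | VC []
  [5] addr=0xd0 blk=13 s=1: MISS | VC []
  [6] addr=0x1d4 blk=29 s=1: MISS | VC [13]
  [7] addr=0x85 blk=8 s=0: L1-HIT | VC [13]
  [8] addr=0x80 blk=8 s=0: L1-HIT | VC [13]
  [9] addr=0x86 blk=8 s=0: L1-HIT | VC [13]
  [10] addr=0x5d blk=5 s=1: MISS | VC [13, 29]
  [11] addr=0x98 blk=9 s=1: MISS | VC [13, 29, 5]
  [12] addr=0x59 blk=5 s=1: VC-HIT | VC [13, 29, 9]
  [13] addr=0x5a blk=5 s=1: L1-HIT | VC [13, 29, 9]
  [14] addr=0x90 blk=9 s=1: VC-HIT | VC [13, 29, 5]
  [15] addr=0x57 blk=5 s=1: VC-HIT | VC [13, 29, 9]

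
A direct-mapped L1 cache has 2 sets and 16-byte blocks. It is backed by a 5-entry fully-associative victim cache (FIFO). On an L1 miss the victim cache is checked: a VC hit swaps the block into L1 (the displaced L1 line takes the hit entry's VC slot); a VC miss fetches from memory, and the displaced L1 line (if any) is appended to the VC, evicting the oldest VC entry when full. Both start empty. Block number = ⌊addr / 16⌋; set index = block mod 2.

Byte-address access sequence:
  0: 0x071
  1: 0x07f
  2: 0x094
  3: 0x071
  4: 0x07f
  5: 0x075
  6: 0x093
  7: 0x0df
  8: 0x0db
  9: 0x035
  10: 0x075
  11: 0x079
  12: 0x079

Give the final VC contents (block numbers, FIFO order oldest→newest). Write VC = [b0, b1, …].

0: 0x71 (blk 7, set 1) → MISS  vc=[]
1: 0x7f (blk 7, set 1) → L1-HIT  vc=[]
2: 0x94 (blk 9, set 1) → MISS  vc=[7]
3: 0x71 (blk 7, set 1) → VC-HIT  vc=[9]
4: 0x7f (blk 7, set 1) → L1-HIT  vc=[9]
5: 0x75 (blk 7, set 1) → L1-HIT  vc=[9]
6: 0x93 (blk 9, set 1) → VC-HIT  vc=[7]
7: 0xdf (blk 13, set 1) → MISS  vc=[7, 9]
8: 0xdb (blk 13, set 1) → L1-HIT  vc=[7, 9]
9: 0x35 (blk 3, set 1) → MISS  vc=[7, 9, 13]
10: 0x75 (blk 7, set 1) → VC-HIT  vc=[3, 9, 13]
11: 0x79 (blk 7, set 1) → L1-HIT  vc=[3, 9, 13]
12: 0x79 (blk 7, set 1) → L1-HIT  vc=[3, 9, 13]

VC = [3, 9, 13]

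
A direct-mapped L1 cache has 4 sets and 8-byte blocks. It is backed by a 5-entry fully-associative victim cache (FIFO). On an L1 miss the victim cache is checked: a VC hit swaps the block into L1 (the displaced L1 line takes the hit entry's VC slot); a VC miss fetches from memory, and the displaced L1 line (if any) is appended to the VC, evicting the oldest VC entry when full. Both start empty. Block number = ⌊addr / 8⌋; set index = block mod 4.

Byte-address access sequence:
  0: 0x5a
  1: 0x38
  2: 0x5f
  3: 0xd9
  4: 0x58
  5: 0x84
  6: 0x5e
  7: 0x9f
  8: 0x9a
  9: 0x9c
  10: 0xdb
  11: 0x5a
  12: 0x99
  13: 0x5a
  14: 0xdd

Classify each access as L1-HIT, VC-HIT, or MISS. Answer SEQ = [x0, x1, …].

0: 0x5a (blk 11, set 3) → MISS  vc=[]
1: 0x38 (blk 7, set 3) → MISS  vc=[11]
2: 0x5f (blk 11, set 3) → VC-HIT  vc=[7]
3: 0xd9 (blk 27, set 3) → MISS  vc=[7, 11]
4: 0x58 (blk 11, set 3) → VC-HIT  vc=[7, 27]
5: 0x84 (blk 16, set 0) → MISS  vc=[7, 27]
6: 0x5e (blk 11, set 3) → L1-HIT  vc=[7, 27]
7: 0x9f (blk 19, set 3) → MISS  vc=[7, 27, 11]
8: 0x9a (blk 19, set 3) → L1-HIT  vc=[7, 27, 11]
9: 0x9c (blk 19, set 3) → L1-HIT  vc=[7, 27, 11]
10: 0xdb (blk 27, set 3) → VC-HIT  vc=[7, 19, 11]
11: 0x5a (blk 11, set 3) → VC-HIT  vc=[7, 19, 27]
12: 0x99 (blk 19, set 3) → VC-HIT  vc=[7, 11, 27]
13: 0x5a (blk 11, set 3) → VC-HIT  vc=[7, 19, 27]
14: 0xdd (blk 27, set 3) → VC-HIT  vc=[7, 19, 11]

SEQ = [MISS, MISS, VC-HIT, MISS, VC-HIT, MISS, L1-HIT, MISS, L1-HIT, L1-HIT, VC-HIT, VC-HIT, VC-HIT, VC-HIT, VC-HIT]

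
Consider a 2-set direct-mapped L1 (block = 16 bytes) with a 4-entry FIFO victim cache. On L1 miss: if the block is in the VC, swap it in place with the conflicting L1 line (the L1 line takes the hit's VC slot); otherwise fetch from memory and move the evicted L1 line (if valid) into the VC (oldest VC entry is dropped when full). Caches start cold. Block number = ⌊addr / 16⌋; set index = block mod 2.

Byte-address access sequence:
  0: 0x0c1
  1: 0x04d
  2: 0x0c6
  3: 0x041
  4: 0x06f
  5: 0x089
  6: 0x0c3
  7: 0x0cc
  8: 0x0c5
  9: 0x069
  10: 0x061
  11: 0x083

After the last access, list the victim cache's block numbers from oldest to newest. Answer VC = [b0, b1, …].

#0 0xc1→b12/s0 MISS; vc=[]
#1 0x4d→b4/s0 MISS; vc=[12]
#2 0xc6→b12/s0 VC-HIT; vc=[4]
#3 0x41→b4/s0 VC-HIT; vc=[12]
#4 0x6f→b6/s0 MISS; vc=[12,4]
#5 0x89→b8/s0 MISS; vc=[12,4,6]
#6 0xc3→b12/s0 VC-HIT; vc=[8,4,6]
#7 0xcc→b12/s0 L1-HIT; vc=[8,4,6]
#8 0xc5→b12/s0 L1-HIT; vc=[8,4,6]
#9 0x69→b6/s0 VC-HIT; vc=[8,4,12]
#10 0x61→b6/s0 L1-HIT; vc=[8,4,12]
#11 0x83→b8/s0 VC-HIT; vc=[6,4,12]

VC = [6, 4, 12]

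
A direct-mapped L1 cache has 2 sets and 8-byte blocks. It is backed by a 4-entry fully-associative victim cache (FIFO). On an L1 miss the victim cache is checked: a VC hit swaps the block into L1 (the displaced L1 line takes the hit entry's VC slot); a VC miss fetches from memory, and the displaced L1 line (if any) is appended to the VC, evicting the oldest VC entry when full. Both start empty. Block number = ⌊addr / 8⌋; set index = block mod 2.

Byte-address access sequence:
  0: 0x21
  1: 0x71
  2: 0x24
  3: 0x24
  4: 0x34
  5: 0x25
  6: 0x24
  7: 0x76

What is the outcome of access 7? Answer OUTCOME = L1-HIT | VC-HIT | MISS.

OUTCOME = VC-HIT

#0 0x21→b4/s0 MISS; vc=[]
#1 0x71→b14/s0 MISS; vc=[4]
#2 0x24→b4/s0 VC-HIT; vc=[14]
#3 0x24→b4/s0 L1-HIT; vc=[14]
#4 0x34→b6/s0 MISS; vc=[14,4]
#5 0x25→b4/s0 VC-HIT; vc=[14,6]
#6 0x24→b4/s0 L1-HIT; vc=[14,6]
#7 0x76→b14/s0 VC-HIT; vc=[4,6]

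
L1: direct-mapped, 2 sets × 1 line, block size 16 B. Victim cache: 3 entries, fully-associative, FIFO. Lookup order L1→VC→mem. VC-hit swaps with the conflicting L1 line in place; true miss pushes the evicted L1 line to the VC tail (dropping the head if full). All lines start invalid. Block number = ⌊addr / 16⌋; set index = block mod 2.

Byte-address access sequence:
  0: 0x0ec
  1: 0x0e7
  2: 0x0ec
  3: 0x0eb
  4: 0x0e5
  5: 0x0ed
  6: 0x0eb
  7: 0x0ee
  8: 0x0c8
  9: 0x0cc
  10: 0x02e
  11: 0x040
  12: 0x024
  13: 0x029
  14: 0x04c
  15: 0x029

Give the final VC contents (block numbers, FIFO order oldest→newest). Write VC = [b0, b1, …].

  [0] addr=0xec blk=14 s=0: MISS | VC []
  [1] addr=0xe7 blk=14 s=0: L1-HIT | VC []
  [2] addr=0xec blk=14 s=0: L1-HIT | VC []
  [3] addr=0xeb blk=14 s=0: L1-HIT | VC []
  [4] addr=0xe5 blk=14 s=0: L1-HIT | VC []
  [5] addr=0xed blk=14 s=0: L1-HIT | VC []
  [6] addr=0xeb blk=14 s=0: L1-HIT | VC []
  [7] addr=0xee blk=14 s=0: L1-HIT | VC []
  [8] addr=0xc8 blk=12 s=0: MISS | VC [14]
  [9] addr=0xcc blk=12 s=0: L1-HIT | VC [14]
  [10] addr=0x2e blk=2 s=0: MISS | VC [14, 12]
  [11] addr=0x40 blk=4 s=0: MISS | VC [14, 12, 2]
  [12] addr=0x24 blk=2 s=0: VC-HIT | VC [14, 12, 4]
  [13] addr=0x29 blk=2 s=0: L1-HIT | VC [14, 12, 4]
  [14] addr=0x4c blk=4 s=0: VC-HIT | VC [14, 12, 2]
  [15] addr=0x29 blk=2 s=0: VC-HIT | VC [14, 12, 4]

VC = [14, 12, 4]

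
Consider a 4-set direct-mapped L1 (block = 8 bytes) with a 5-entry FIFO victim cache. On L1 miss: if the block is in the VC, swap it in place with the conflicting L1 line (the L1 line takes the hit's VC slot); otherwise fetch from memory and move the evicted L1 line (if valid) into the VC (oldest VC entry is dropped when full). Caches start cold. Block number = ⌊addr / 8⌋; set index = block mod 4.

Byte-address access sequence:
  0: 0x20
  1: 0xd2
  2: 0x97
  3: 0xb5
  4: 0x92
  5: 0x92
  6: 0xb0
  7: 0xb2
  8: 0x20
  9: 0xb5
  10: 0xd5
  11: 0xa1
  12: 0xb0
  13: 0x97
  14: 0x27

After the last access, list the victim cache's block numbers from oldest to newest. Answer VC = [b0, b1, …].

  [0] addr=0x20 blk=4 s=0: MISS | VC []
  [1] addr=0xd2 blk=26 s=2: MISS | VC []
  [2] addr=0x97 blk=18 s=2: MISS | VC [26]
  [3] addr=0xb5 blk=22 s=2: MISS | VC [26, 18]
  [4] addr=0x92 blk=18 s=2: VC-HIT | VC [26, 22]
  [5] addr=0x92 blk=18 s=2: L1-HIT | VC [26, 22]
  [6] addr=0xb0 blk=22 s=2: VC-HIT | VC [26, 18]
  [7] addr=0xb2 blk=22 s=2: L1-HIT | VC [26, 18]
  [8] addr=0x20 blk=4 s=0: L1-HIT | VC [26, 18]
  [9] addr=0xb5 blk=22 s=2: L1-HIT | VC [26, 18]
  [10] addr=0xd5 blk=26 s=2: VC-HIT | VC [22, 18]
  [11] addr=0xa1 blk=20 s=0: MISS | VC [22, 18, 4]
  [12] addr=0xb0 blk=22 s=2: VC-HIT | VC [26, 18, 4]
  [13] addr=0x97 blk=18 s=2: VC-HIT | VC [26, 22, 4]
  [14] addr=0x27 blk=4 s=0: VC-HIT | VC [26, 22, 20]

VC = [26, 22, 20]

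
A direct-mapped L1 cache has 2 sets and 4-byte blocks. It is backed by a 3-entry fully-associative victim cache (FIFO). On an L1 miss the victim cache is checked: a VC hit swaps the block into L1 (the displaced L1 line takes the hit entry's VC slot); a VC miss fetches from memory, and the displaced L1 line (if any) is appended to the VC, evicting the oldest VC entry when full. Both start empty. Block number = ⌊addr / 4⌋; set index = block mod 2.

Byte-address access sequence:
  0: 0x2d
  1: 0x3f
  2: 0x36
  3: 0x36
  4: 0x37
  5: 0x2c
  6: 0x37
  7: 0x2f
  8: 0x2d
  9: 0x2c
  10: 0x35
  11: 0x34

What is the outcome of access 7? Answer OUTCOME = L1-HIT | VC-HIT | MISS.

#0 0x2d→b11/s1 MISS; vc=[]
#1 0x3f→b15/s1 MISS; vc=[11]
#2 0x36→b13/s1 MISS; vc=[11,15]
#3 0x36→b13/s1 L1-HIT; vc=[11,15]
#4 0x37→b13/s1 L1-HIT; vc=[11,15]
#5 0x2c→b11/s1 VC-HIT; vc=[13,15]
#6 0x37→b13/s1 VC-HIT; vc=[11,15]
#7 0x2f→b11/s1 VC-HIT; vc=[13,15]
#8 0x2d→b11/s1 L1-HIT; vc=[13,15]
#9 0x2c→b11/s1 L1-HIT; vc=[13,15]
#10 0x35→b13/s1 VC-HIT; vc=[11,15]
#11 0x34→b13/s1 L1-HIT; vc=[11,15]

OUTCOME = VC-HIT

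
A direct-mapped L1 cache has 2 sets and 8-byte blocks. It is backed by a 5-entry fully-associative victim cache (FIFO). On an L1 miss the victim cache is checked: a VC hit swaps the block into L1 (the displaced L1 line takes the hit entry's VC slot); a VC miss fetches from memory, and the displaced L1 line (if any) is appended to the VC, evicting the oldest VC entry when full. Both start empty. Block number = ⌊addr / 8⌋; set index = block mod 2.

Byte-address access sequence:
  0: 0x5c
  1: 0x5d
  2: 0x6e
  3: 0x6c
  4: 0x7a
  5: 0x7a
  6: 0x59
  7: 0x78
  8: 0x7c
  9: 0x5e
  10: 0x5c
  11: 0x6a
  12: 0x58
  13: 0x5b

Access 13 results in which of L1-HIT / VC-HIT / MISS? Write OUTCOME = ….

OUTCOME = L1-HIT

  [0] addr=0x5c blk=11 s=1: MISS | VC []
  [1] addr=0x5d blk=11 s=1: L1-HIT | VC []
  [2] addr=0x6e blk=13 s=1: MISS | VC [11]
  [3] addr=0x6c blk=13 s=1: L1-HIT | VC [11]
  [4] addr=0x7a blk=15 s=1: MISS | VC [11, 13]
  [5] addr=0x7a blk=15 s=1: L1-HIT | VC [11, 13]
  [6] addr=0x59 blk=11 s=1: VC-HIT | VC [15, 13]
  [7] addr=0x78 blk=15 s=1: VC-HIT | VC [11, 13]
  [8] addr=0x7c blk=15 s=1: L1-HIT | VC [11, 13]
  [9] addr=0x5e blk=11 s=1: VC-HIT | VC [15, 13]
  [10] addr=0x5c blk=11 s=1: L1-HIT | VC [15, 13]
  [11] addr=0x6a blk=13 s=1: VC-HIT | VC [15, 11]
  [12] addr=0x58 blk=11 s=1: VC-HIT | VC [15, 13]
  [13] addr=0x5b blk=11 s=1: L1-HIT | VC [15, 13]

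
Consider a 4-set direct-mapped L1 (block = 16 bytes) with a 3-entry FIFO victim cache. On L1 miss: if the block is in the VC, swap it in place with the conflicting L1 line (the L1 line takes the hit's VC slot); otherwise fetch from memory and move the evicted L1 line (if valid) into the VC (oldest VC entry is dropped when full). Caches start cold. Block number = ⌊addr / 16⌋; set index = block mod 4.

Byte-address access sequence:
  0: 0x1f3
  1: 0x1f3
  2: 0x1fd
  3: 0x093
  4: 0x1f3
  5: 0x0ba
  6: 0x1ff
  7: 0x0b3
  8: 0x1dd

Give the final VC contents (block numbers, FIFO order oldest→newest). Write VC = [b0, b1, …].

0: 0x1f3 (blk 31, set 3) → MISS  vc=[]
1: 0x1f3 (blk 31, set 3) → L1-HIT  vc=[]
2: 0x1fd (blk 31, set 3) → L1-HIT  vc=[]
3: 0x93 (blk 9, set 1) → MISS  vc=[]
4: 0x1f3 (blk 31, set 3) → L1-HIT  vc=[]
5: 0xba (blk 11, set 3) → MISS  vc=[31]
6: 0x1ff (blk 31, set 3) → VC-HIT  vc=[11]
7: 0xb3 (blk 11, set 3) → VC-HIT  vc=[31]
8: 0x1dd (blk 29, set 1) → MISS  vc=[31, 9]

VC = [31, 9]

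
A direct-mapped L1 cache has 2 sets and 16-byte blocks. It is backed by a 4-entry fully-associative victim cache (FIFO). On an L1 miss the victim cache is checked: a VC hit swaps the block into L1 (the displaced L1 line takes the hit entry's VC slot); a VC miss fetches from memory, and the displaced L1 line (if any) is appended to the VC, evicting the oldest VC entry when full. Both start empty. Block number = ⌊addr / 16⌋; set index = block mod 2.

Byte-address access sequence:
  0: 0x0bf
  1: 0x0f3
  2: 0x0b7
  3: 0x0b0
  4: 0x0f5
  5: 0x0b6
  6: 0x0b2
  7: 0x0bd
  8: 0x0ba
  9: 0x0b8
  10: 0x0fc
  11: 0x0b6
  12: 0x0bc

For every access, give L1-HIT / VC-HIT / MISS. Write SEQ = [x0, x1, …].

#0 0xbf→b11/s1 MISS; vc=[]
#1 0xf3→b15/s1 MISS; vc=[11]
#2 0xb7→b11/s1 VC-HIT; vc=[15]
#3 0xb0→b11/s1 L1-HIT; vc=[15]
#4 0xf5→b15/s1 VC-HIT; vc=[11]
#5 0xb6→b11/s1 VC-HIT; vc=[15]
#6 0xb2→b11/s1 L1-HIT; vc=[15]
#7 0xbd→b11/s1 L1-HIT; vc=[15]
#8 0xba→b11/s1 L1-HIT; vc=[15]
#9 0xb8→b11/s1 L1-HIT; vc=[15]
#10 0xfc→b15/s1 VC-HIT; vc=[11]
#11 0xb6→b11/s1 VC-HIT; vc=[15]
#12 0xbc→b11/s1 L1-HIT; vc=[15]

SEQ = [MISS, MISS, VC-HIT, L1-HIT, VC-HIT, VC-HIT, L1-HIT, L1-HIT, L1-HIT, L1-HIT, VC-HIT, VC-HIT, L1-HIT]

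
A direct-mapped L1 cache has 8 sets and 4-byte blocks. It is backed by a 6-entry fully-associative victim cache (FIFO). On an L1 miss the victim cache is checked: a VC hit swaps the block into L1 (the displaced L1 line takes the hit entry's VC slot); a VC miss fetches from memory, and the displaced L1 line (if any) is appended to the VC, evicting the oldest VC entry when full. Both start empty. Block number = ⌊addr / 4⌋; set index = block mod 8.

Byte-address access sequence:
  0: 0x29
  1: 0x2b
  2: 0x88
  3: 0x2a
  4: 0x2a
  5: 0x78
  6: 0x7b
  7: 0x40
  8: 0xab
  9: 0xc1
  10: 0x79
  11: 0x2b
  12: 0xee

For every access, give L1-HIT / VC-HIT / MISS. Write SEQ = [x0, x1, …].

0: 0x29 (blk 10, set 2) → MISS  vc=[]
1: 0x2b (blk 10, set 2) → L1-HIT  vc=[]
2: 0x88 (blk 34, set 2) → MISS  vc=[10]
3: 0x2a (blk 10, set 2) → VC-HIT  vc=[34]
4: 0x2a (blk 10, set 2) → L1-HIT  vc=[34]
5: 0x78 (blk 30, set 6) → MISS  vc=[34]
6: 0x7b (blk 30, set 6) → L1-HIT  vc=[34]
7: 0x40 (blk 16, set 0) → MISS  vc=[34]
8: 0xab (blk 42, set 2) → MISS  vc=[34, 10]
9: 0xc1 (blk 48, set 0) → MISS  vc=[34, 10, 16]
10: 0x79 (blk 30, set 6) → L1-HIT  vc=[34, 10, 16]
11: 0x2b (blk 10, set 2) → VC-HIT  vc=[34, 42, 16]
12: 0xee (blk 59, set 3) → MISS  vc=[34, 42, 16]

SEQ = [MISS, L1-HIT, MISS, VC-HIT, L1-HIT, MISS, L1-HIT, MISS, MISS, MISS, L1-HIT, VC-HIT, MISS]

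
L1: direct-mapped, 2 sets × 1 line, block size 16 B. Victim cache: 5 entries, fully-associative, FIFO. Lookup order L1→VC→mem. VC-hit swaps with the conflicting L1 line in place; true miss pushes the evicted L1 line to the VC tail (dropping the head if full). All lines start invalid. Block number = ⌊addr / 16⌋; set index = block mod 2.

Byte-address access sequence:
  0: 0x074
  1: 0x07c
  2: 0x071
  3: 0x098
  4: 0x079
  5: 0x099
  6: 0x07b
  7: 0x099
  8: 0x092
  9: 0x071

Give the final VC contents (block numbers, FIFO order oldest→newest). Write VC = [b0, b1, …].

VC = [9]

#0 0x74→b7/s1 MISS; vc=[]
#1 0x7c→b7/s1 L1-HIT; vc=[]
#2 0x71→b7/s1 L1-HIT; vc=[]
#3 0x98→b9/s1 MISS; vc=[7]
#4 0x79→b7/s1 VC-HIT; vc=[9]
#5 0x99→b9/s1 VC-HIT; vc=[7]
#6 0x7b→b7/s1 VC-HIT; vc=[9]
#7 0x99→b9/s1 VC-HIT; vc=[7]
#8 0x92→b9/s1 L1-HIT; vc=[7]
#9 0x71→b7/s1 VC-HIT; vc=[9]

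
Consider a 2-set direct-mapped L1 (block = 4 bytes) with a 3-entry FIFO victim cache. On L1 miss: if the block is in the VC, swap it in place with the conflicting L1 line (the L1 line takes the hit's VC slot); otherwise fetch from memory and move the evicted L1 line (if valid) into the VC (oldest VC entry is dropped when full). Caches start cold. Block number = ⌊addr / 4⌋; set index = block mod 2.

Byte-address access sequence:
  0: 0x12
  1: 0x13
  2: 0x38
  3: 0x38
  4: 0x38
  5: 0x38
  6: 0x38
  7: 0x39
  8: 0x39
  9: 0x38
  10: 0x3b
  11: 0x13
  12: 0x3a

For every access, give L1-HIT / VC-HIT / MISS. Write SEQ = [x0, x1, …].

SEQ = [MISS, L1-HIT, MISS, L1-HIT, L1-HIT, L1-HIT, L1-HIT, L1-HIT, L1-HIT, L1-HIT, L1-HIT, VC-HIT, VC-HIT]

0: 0x12 (blk 4, set 0) → MISS  vc=[]
1: 0x13 (blk 4, set 0) → L1-HIT  vc=[]
2: 0x38 (blk 14, set 0) → MISS  vc=[4]
3: 0x38 (blk 14, set 0) → L1-HIT  vc=[4]
4: 0x38 (blk 14, set 0) → L1-HIT  vc=[4]
5: 0x38 (blk 14, set 0) → L1-HIT  vc=[4]
6: 0x38 (blk 14, set 0) → L1-HIT  vc=[4]
7: 0x39 (blk 14, set 0) → L1-HIT  vc=[4]
8: 0x39 (blk 14, set 0) → L1-HIT  vc=[4]
9: 0x38 (blk 14, set 0) → L1-HIT  vc=[4]
10: 0x3b (blk 14, set 0) → L1-HIT  vc=[4]
11: 0x13 (blk 4, set 0) → VC-HIT  vc=[14]
12: 0x3a (blk 14, set 0) → VC-HIT  vc=[4]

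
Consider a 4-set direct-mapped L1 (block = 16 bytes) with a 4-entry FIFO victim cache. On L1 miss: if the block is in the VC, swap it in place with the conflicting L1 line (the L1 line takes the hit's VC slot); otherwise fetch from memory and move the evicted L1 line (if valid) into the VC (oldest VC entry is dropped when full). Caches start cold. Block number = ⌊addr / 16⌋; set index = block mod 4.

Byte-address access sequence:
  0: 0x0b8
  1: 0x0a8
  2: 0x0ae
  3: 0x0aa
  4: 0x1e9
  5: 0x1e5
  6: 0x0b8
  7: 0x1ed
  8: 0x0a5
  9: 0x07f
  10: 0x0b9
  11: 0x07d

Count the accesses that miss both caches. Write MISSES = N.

#0 0xb8→b11/s3 MISS; vc=[]
#1 0xa8→b10/s2 MISS; vc=[]
#2 0xae→b10/s2 L1-HIT; vc=[]
#3 0xaa→b10/s2 L1-HIT; vc=[]
#4 0x1e9→b30/s2 MISS; vc=[10]
#5 0x1e5→b30/s2 L1-HIT; vc=[10]
#6 0xb8→b11/s3 L1-HIT; vc=[10]
#7 0x1ed→b30/s2 L1-HIT; vc=[10]
#8 0xa5→b10/s2 VC-HIT; vc=[30]
#9 0x7f→b7/s3 MISS; vc=[30,11]
#10 0xb9→b11/s3 VC-HIT; vc=[30,7]
#11 0x7d→b7/s3 VC-HIT; vc=[30,11]

MISSES = 4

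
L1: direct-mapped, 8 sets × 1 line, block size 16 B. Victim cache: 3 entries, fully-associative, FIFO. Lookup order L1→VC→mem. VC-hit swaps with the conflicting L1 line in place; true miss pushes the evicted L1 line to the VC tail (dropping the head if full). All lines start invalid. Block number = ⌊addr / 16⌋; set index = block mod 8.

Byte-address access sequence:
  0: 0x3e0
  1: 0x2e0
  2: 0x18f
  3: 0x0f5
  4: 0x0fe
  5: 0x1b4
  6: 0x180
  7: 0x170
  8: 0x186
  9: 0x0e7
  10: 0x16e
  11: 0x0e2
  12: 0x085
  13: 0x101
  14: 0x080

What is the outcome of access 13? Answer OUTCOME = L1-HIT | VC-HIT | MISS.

OUTCOME = MISS

#0 0x3e0→b62/s6 MISS; vc=[]
#1 0x2e0→b46/s6 MISS; vc=[62]
#2 0x18f→b24/s0 MISS; vc=[62]
#3 0xf5→b15/s7 MISS; vc=[62]
#4 0xfe→b15/s7 L1-HIT; vc=[62]
#5 0x1b4→b27/s3 MISS; vc=[62]
#6 0x180→b24/s0 L1-HIT; vc=[62]
#7 0x170→b23/s7 MISS; vc=[62,15]
#8 0x186→b24/s0 L1-HIT; vc=[62,15]
#9 0xe7→b14/s6 MISS; vc=[62,15,46]
#10 0x16e→b22/s6 MISS; vc=[15,46,14]
#11 0xe2→b14/s6 VC-HIT; vc=[15,46,22]
#12 0x85→b8/s0 MISS; vc=[46,22,24]
#13 0x101→b16/s0 MISS; vc=[22,24,8]
#14 0x80→b8/s0 VC-HIT; vc=[22,24,16]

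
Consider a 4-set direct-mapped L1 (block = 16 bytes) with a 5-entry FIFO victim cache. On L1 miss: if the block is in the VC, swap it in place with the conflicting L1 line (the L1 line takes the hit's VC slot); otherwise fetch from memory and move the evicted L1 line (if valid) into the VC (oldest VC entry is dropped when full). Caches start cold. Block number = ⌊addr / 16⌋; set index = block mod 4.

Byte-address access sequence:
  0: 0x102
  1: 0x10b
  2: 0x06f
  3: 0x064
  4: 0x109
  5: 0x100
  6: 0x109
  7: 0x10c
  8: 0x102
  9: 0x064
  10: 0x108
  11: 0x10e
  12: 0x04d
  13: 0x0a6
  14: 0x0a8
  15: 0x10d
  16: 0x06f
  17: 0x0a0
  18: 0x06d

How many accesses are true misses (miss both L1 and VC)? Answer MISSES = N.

0: 0x102 (blk 16, set 0) → MISS  vc=[]
1: 0x10b (blk 16, set 0) → L1-HIT  vc=[]
2: 0x6f (blk 6, set 2) → MISS  vc=[]
3: 0x64 (blk 6, set 2) → L1-HIT  vc=[]
4: 0x109 (blk 16, set 0) → L1-HIT  vc=[]
5: 0x100 (blk 16, set 0) → L1-HIT  vc=[]
6: 0x109 (blk 16, set 0) → L1-HIT  vc=[]
7: 0x10c (blk 16, set 0) → L1-HIT  vc=[]
8: 0x102 (blk 16, set 0) → L1-HIT  vc=[]
9: 0x64 (blk 6, set 2) → L1-HIT  vc=[]
10: 0x108 (blk 16, set 0) → L1-HIT  vc=[]
11: 0x10e (blk 16, set 0) → L1-HIT  vc=[]
12: 0x4d (blk 4, set 0) → MISS  vc=[16]
13: 0xa6 (blk 10, set 2) → MISS  vc=[16, 6]
14: 0xa8 (blk 10, set 2) → L1-HIT  vc=[16, 6]
15: 0x10d (blk 16, set 0) → VC-HIT  vc=[4, 6]
16: 0x6f (blk 6, set 2) → VC-HIT  vc=[4, 10]
17: 0xa0 (blk 10, set 2) → VC-HIT  vc=[4, 6]
18: 0x6d (blk 6, set 2) → VC-HIT  vc=[4, 10]

MISSES = 4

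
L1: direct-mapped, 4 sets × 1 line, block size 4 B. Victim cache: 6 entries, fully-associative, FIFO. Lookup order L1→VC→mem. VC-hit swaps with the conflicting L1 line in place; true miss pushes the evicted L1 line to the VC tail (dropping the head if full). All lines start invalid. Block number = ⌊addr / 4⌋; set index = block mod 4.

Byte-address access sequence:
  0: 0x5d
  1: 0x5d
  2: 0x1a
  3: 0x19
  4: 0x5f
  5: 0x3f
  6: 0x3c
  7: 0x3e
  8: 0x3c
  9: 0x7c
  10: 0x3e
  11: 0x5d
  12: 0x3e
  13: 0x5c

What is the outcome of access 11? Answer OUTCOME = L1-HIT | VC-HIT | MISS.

OUTCOME = VC-HIT

0: 0x5d (blk 23, set 3) → MISS  vc=[]
1: 0x5d (blk 23, set 3) → L1-HIT  vc=[]
2: 0x1a (blk 6, set 2) → MISS  vc=[]
3: 0x19 (blk 6, set 2) → L1-HIT  vc=[]
4: 0x5f (blk 23, set 3) → L1-HIT  vc=[]
5: 0x3f (blk 15, set 3) → MISS  vc=[23]
6: 0x3c (blk 15, set 3) → L1-HIT  vc=[23]
7: 0x3e (blk 15, set 3) → L1-HIT  vc=[23]
8: 0x3c (blk 15, set 3) → L1-HIT  vc=[23]
9: 0x7c (blk 31, set 3) → MISS  vc=[23, 15]
10: 0x3e (blk 15, set 3) → VC-HIT  vc=[23, 31]
11: 0x5d (blk 23, set 3) → VC-HIT  vc=[15, 31]
12: 0x3e (blk 15, set 3) → VC-HIT  vc=[23, 31]
13: 0x5c (blk 23, set 3) → VC-HIT  vc=[15, 31]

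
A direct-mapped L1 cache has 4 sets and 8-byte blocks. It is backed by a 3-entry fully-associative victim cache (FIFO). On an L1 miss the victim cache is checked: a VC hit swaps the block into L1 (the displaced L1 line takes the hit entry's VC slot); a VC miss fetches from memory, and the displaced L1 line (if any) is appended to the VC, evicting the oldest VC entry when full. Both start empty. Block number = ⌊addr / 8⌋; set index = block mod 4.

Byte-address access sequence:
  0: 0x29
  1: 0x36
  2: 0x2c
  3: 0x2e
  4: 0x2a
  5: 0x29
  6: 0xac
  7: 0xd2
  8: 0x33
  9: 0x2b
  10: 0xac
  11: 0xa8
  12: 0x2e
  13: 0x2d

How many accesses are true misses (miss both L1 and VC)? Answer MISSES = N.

MISSES = 4

  [0] addr=0x29 blk=5 s=1: MISS | VC []
  [1] addr=0x36 blk=6 s=2: MISS | VC []
  [2] addr=0x2c blk=5 s=1: L1-HIT | VC []
  [3] addr=0x2e blk=5 s=1: L1-HIT | VC []
  [4] addr=0x2a blk=5 s=1: L1-HIT | VC []
  [5] addr=0x29 blk=5 s=1: L1-HIT | VC []
  [6] addr=0xac blk=21 s=1: MISS | VC [5]
  [7] addr=0xd2 blk=26 s=2: MISS | VC [5, 6]
  [8] addr=0x33 blk=6 s=2: VC-HIT | VC [5, 26]
  [9] addr=0x2b blk=5 s=1: VC-HIT | VC [21, 26]
  [10] addr=0xac blk=21 s=1: VC-HIT | VC [5, 26]
  [11] addr=0xa8 blk=21 s=1: L1-HIT | VC [5, 26]
  [12] addr=0x2e blk=5 s=1: VC-HIT | VC [21, 26]
  [13] addr=0x2d blk=5 s=1: L1-HIT | VC [21, 26]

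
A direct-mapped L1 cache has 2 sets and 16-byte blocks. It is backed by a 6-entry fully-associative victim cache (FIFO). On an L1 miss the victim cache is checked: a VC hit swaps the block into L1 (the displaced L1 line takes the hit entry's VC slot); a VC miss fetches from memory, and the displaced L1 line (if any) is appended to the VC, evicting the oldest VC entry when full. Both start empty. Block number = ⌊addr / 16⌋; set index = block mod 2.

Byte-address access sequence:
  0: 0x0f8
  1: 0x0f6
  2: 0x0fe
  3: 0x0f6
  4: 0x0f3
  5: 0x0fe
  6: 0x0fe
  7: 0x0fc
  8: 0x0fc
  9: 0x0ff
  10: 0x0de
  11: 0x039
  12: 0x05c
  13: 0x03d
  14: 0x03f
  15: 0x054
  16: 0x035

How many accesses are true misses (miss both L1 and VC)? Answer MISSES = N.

  [0] addr=0xf8 blk=15 s=1: MISS | VC []
  [1] addr=0xf6 blk=15 s=1: L1-HIT | VC []
  [2] addr=0xfe blk=15 s=1: L1-HIT | VC []
  [3] addr=0xf6 blk=15 s=1: L1-HIT | VC []
  [4] addr=0xf3 blk=15 s=1: L1-HIT | VC []
  [5] addr=0xfe blk=15 s=1: L1-HIT | VC []
  [6] addr=0xfe blk=15 s=1: L1-HIT | VC []
  [7] addr=0xfc blk=15 s=1: L1-HIT | VC []
  [8] addr=0xfc blk=15 s=1: L1-HIT | VC []
  [9] addr=0xff blk=15 s=1: L1-HIT | VC []
  [10] addr=0xde blk=13 s=1: MISS | VC [15]
  [11] addr=0x39 blk=3 s=1: MISS | VC [15, 13]
  [12] addr=0x5c blk=5 s=1: MISS | VC [15, 13, 3]
  [13] addr=0x3d blk=3 s=1: VC-HIT | VC [15, 13, 5]
  [14] addr=0x3f blk=3 s=1: L1-HIT | VC [15, 13, 5]
  [15] addr=0x54 blk=5 s=1: VC-HIT | VC [15, 13, 3]
  [16] addr=0x35 blk=3 s=1: VC-HIT | VC [15, 13, 5]

MISSES = 4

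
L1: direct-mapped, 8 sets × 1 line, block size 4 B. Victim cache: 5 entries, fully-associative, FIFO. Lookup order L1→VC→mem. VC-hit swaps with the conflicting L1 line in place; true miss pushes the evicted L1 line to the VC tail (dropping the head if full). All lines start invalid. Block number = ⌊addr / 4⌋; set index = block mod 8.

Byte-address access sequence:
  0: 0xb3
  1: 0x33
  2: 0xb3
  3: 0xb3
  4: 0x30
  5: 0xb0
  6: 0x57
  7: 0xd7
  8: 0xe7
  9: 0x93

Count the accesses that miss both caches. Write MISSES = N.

#0 0xb3→b44/s4 MISS; vc=[]
#1 0x33→b12/s4 MISS; vc=[44]
#2 0xb3→b44/s4 VC-HIT; vc=[12]
#3 0xb3→b44/s4 L1-HIT; vc=[12]
#4 0x30→b12/s4 VC-HIT; vc=[44]
#5 0xb0→b44/s4 VC-HIT; vc=[12]
#6 0x57→b21/s5 MISS; vc=[12]
#7 0xd7→b53/s5 MISS; vc=[12,21]
#8 0xe7→b57/s1 MISS; vc=[12,21]
#9 0x93→b36/s4 MISS; vc=[12,21,44]

MISSES = 6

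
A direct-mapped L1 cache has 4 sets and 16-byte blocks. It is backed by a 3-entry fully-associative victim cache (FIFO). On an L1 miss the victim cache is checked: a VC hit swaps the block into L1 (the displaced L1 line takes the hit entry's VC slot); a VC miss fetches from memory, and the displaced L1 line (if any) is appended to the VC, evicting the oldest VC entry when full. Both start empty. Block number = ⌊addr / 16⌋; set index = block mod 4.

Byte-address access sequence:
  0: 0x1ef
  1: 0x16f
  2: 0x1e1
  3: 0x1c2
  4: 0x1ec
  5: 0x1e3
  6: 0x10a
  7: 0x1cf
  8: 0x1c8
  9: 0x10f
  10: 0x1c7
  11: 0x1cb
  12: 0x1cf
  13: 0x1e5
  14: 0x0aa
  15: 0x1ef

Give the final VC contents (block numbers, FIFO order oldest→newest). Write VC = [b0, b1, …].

VC = [22, 16, 10]

#0 0x1ef→b30/s2 MISS; vc=[]
#1 0x16f→b22/s2 MISS; vc=[30]
#2 0x1e1→b30/s2 VC-HIT; vc=[22]
#3 0x1c2→b28/s0 MISS; vc=[22]
#4 0x1ec→b30/s2 L1-HIT; vc=[22]
#5 0x1e3→b30/s2 L1-HIT; vc=[22]
#6 0x10a→b16/s0 MISS; vc=[22,28]
#7 0x1cf→b28/s0 VC-HIT; vc=[22,16]
#8 0x1c8→b28/s0 L1-HIT; vc=[22,16]
#9 0x10f→b16/s0 VC-HIT; vc=[22,28]
#10 0x1c7→b28/s0 VC-HIT; vc=[22,16]
#11 0x1cb→b28/s0 L1-HIT; vc=[22,16]
#12 0x1cf→b28/s0 L1-HIT; vc=[22,16]
#13 0x1e5→b30/s2 L1-HIT; vc=[22,16]
#14 0xaa→b10/s2 MISS; vc=[22,16,30]
#15 0x1ef→b30/s2 VC-HIT; vc=[22,16,10]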